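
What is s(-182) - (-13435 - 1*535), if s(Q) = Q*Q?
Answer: 47094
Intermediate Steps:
s(Q) = Q²
s(-182) - (-13435 - 1*535) = (-182)² - (-13435 - 1*535) = 33124 - (-13435 - 535) = 33124 - 1*(-13970) = 33124 + 13970 = 47094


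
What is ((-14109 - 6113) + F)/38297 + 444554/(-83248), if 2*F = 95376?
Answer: -60903285/13174168 ≈ -4.6229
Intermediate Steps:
F = 47688 (F = (½)*95376 = 47688)
((-14109 - 6113) + F)/38297 + 444554/(-83248) = ((-14109 - 6113) + 47688)/38297 + 444554/(-83248) = (-20222 + 47688)*(1/38297) + 444554*(-1/83248) = 27466*(1/38297) - 1837/344 = 27466/38297 - 1837/344 = -60903285/13174168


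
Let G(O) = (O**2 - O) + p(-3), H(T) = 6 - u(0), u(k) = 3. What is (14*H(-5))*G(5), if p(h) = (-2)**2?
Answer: 1008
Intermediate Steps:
p(h) = 4
H(T) = 3 (H(T) = 6 - 1*3 = 6 - 3 = 3)
G(O) = 4 + O**2 - O (G(O) = (O**2 - O) + 4 = 4 + O**2 - O)
(14*H(-5))*G(5) = (14*3)*(4 + 5**2 - 1*5) = 42*(4 + 25 - 5) = 42*24 = 1008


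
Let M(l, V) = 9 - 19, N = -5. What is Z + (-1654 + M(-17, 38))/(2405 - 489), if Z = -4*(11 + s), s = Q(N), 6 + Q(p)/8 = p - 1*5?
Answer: 223756/479 ≈ 467.13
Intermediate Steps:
Q(p) = -88 + 8*p (Q(p) = -48 + 8*(p - 1*5) = -48 + 8*(p - 5) = -48 + 8*(-5 + p) = -48 + (-40 + 8*p) = -88 + 8*p)
s = -128 (s = -88 + 8*(-5) = -88 - 40 = -128)
M(l, V) = -10
Z = 468 (Z = -4*(11 - 128) = -4*(-117) = 468)
Z + (-1654 + M(-17, 38))/(2405 - 489) = 468 + (-1654 - 10)/(2405 - 489) = 468 - 1664/1916 = 468 - 1664*1/1916 = 468 - 416/479 = 223756/479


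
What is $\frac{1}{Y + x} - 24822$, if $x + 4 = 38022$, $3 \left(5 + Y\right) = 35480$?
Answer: $- \frac{3711360615}{149519} \approx -24822.0$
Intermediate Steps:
$Y = \frac{35465}{3}$ ($Y = -5 + \frac{1}{3} \cdot 35480 = -5 + \frac{35480}{3} = \frac{35465}{3} \approx 11822.0$)
$x = 38018$ ($x = -4 + 38022 = 38018$)
$\frac{1}{Y + x} - 24822 = \frac{1}{\frac{35465}{3} + 38018} - 24822 = \frac{1}{\frac{149519}{3}} - 24822 = \frac{3}{149519} - 24822 = - \frac{3711360615}{149519}$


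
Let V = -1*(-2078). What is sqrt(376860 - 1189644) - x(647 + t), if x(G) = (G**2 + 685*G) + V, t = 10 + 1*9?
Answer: -901844 + 4*I*sqrt(50799) ≈ -9.0184e+5 + 901.54*I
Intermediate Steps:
t = 19 (t = 10 + 9 = 19)
V = 2078
x(G) = 2078 + G**2 + 685*G (x(G) = (G**2 + 685*G) + 2078 = 2078 + G**2 + 685*G)
sqrt(376860 - 1189644) - x(647 + t) = sqrt(376860 - 1189644) - (2078 + (647 + 19)**2 + 685*(647 + 19)) = sqrt(-812784) - (2078 + 666**2 + 685*666) = 4*I*sqrt(50799) - (2078 + 443556 + 456210) = 4*I*sqrt(50799) - 1*901844 = 4*I*sqrt(50799) - 901844 = -901844 + 4*I*sqrt(50799)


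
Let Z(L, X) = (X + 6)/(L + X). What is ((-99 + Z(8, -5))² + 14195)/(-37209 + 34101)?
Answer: -215371/27972 ≈ -7.6995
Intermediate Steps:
Z(L, X) = (6 + X)/(L + X)
((-99 + Z(8, -5))² + 14195)/(-37209 + 34101) = ((-99 + (6 - 5)/(8 - 5))² + 14195)/(-37209 + 34101) = ((-99 + 1/3)² + 14195)/(-3108) = ((-99 + (⅓)*1)² + 14195)*(-1/3108) = ((-99 + ⅓)² + 14195)*(-1/3108) = ((-296/3)² + 14195)*(-1/3108) = (87616/9 + 14195)*(-1/3108) = (215371/9)*(-1/3108) = -215371/27972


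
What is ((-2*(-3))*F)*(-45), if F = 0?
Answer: 0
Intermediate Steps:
((-2*(-3))*F)*(-45) = (-2*(-3)*0)*(-45) = (6*0)*(-45) = 0*(-45) = 0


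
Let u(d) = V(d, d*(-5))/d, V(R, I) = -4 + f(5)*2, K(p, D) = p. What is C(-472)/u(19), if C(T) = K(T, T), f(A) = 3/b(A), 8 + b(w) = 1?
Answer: 31388/17 ≈ 1846.4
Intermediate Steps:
b(w) = -7 (b(w) = -8 + 1 = -7)
f(A) = -3/7 (f(A) = 3/(-7) = 3*(-⅐) = -3/7)
V(R, I) = -34/7 (V(R, I) = -4 - 3/7*2 = -4 - 6/7 = -34/7)
u(d) = -34/(7*d)
C(T) = T
C(-472)/u(19) = -472/((-34/7/19)) = -472/((-34/7*1/19)) = -472/(-34/133) = -472*(-133/34) = 31388/17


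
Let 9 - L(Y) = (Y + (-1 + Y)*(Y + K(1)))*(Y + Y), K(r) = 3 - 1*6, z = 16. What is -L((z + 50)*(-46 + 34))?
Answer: -997354521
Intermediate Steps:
K(r) = -3 (K(r) = 3 - 6 = -3)
L(Y) = 9 - 2*Y*(Y + (-1 + Y)*(-3 + Y)) (L(Y) = 9 - (Y + (-1 + Y)*(Y - 3))*(Y + Y) = 9 - (Y + (-1 + Y)*(-3 + Y))*2*Y = 9 - 2*Y*(Y + (-1 + Y)*(-3 + Y)))
-L((z + 50)*(-46 + 34)) = -(9 - 6*(16 + 50)*(-46 + 34) - 2*(-46 + 34)³*(16 + 50)³ + 6*((16 + 50)*(-46 + 34))²) = -(9 - 396*(-12) - 2*(66*(-12))³ + 6*(66*(-12))²) = -(9 - 6*(-792) - 2*(-792)³ + 6*(-792)²) = -(9 + 4752 - 2*(-496793088) + 6*627264) = -(9 + 4752 + 993586176 + 3763584) = -1*997354521 = -997354521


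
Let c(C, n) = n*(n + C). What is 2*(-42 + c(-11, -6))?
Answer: 120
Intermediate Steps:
c(C, n) = n*(C + n)
2*(-42 + c(-11, -6)) = 2*(-42 - 6*(-11 - 6)) = 2*(-42 - 6*(-17)) = 2*(-42 + 102) = 2*60 = 120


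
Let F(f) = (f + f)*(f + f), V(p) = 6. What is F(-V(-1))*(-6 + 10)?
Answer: 576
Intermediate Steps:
F(f) = 4*f² (F(f) = (2*f)*(2*f) = 4*f²)
F(-V(-1))*(-6 + 10) = (4*(-1*6)²)*(-6 + 10) = (4*(-6)²)*4 = (4*36)*4 = 144*4 = 576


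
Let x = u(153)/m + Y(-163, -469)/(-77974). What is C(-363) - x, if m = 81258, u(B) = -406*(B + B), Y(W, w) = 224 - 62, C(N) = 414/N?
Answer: 860263743/2203038409 ≈ 0.39049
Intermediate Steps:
Y(W, w) = 162
u(B) = -812*B
x = -27874545/18206929 (x = -812*153/81258 + 162/(-77974) = -124236*1/81258 + 162*(-1/77974) = -714/467 - 81/38987 = -27874545/18206929 ≈ -1.5310)
C(-363) - x = 414/(-363) - 1*(-27874545/18206929) = 414*(-1/363) + 27874545/18206929 = -138/121 + 27874545/18206929 = 860263743/2203038409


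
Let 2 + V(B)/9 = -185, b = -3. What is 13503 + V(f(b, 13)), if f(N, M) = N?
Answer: 11820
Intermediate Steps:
V(B) = -1683 (V(B) = -18 + 9*(-185) = -18 - 1665 = -1683)
13503 + V(f(b, 13)) = 13503 - 1683 = 11820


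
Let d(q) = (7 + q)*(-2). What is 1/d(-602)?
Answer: 1/1190 ≈ 0.00084034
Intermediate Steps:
d(q) = -14 - 2*q
1/d(-602) = 1/(-14 - 2*(-602)) = 1/(-14 + 1204) = 1/1190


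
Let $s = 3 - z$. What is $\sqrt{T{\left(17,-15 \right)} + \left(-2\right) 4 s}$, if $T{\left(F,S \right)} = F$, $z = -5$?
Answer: $i \sqrt{47} \approx 6.8557 i$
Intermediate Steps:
$s = 8$ ($s = 3 - -5 = 3 + 5 = 8$)
$\sqrt{T{\left(17,-15 \right)} + \left(-2\right) 4 s} = \sqrt{17 + \left(-2\right) 4 \cdot 8} = \sqrt{17 - 64} = \sqrt{-47} = i \sqrt{47}$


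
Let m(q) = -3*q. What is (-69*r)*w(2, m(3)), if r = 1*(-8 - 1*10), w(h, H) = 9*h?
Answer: 22356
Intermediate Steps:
r = -18 (r = 1*(-8 - 10) = 1*(-18) = -18)
(-69*r)*w(2, m(3)) = (-69*(-18))*(9*2) = 1242*18 = 22356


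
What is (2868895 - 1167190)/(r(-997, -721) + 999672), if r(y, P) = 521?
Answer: 1701705/1000193 ≈ 1.7014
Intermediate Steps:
(2868895 - 1167190)/(r(-997, -721) + 999672) = (2868895 - 1167190)/(521 + 999672) = 1701705/1000193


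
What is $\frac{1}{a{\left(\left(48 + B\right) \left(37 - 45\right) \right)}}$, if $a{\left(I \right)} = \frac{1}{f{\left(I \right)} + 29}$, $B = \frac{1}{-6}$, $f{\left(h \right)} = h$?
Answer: $- \frac{1061}{3} \approx -353.67$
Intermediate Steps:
$B = - \frac{1}{6} \approx -0.16667$
$a{\left(I \right)} = \frac{1}{29 + I}$ ($a{\left(I \right)} = \frac{1}{I + 29} = \frac{1}{29 + I}$)
$\frac{1}{a{\left(\left(48 + B\right) \left(37 - 45\right) \right)}} = \frac{1}{\frac{1}{29 + \left(48 - \frac{1}{6}\right) \left(37 - 45\right)}} = \frac{1}{\frac{1}{29 + \frac{287}{6} \left(-8\right)}} = \frac{1}{\frac{1}{29 - \frac{1148}{3}}} = \frac{1}{\frac{1}{- \frac{1061}{3}}} = \frac{1}{- \frac{3}{1061}} = - \frac{1061}{3}$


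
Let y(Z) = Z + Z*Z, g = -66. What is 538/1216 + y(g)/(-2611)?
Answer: -1905961/1587488 ≈ -1.2006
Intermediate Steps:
y(Z) = Z + Z²
538/1216 + y(g)/(-2611) = 538/1216 - 66*(1 - 66)/(-2611) = 538*(1/1216) - 66*(-65)*(-1/2611) = 269/608 + 4290*(-1/2611) = 269/608 - 4290/2611 = -1905961/1587488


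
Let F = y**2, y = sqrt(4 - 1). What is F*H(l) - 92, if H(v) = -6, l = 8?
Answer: -110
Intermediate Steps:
y = sqrt(3) ≈ 1.7320
F = 3 (F = (sqrt(3))**2 = 3)
F*H(l) - 92 = 3*(-6) - 92 = -18 - 92 = -110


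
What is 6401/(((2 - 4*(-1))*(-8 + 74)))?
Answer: 6401/396 ≈ 16.164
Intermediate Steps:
6401/(((2 - 4*(-1))*(-8 + 74))) = 6401/(((2 + 4)*66)) = 6401/((6*66)) = 6401/396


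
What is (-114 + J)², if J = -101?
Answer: 46225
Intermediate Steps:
(-114 + J)² = (-114 - 101)² = (-215)² = 46225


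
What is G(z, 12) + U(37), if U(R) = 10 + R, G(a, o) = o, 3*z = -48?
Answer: 59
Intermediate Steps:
z = -16 (z = (⅓)*(-48) = -16)
G(z, 12) + U(37) = 12 + (10 + 37) = 12 + 47 = 59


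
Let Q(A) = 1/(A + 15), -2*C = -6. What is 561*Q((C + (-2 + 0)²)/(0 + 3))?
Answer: 1683/52 ≈ 32.365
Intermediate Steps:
C = 3 (C = -½*(-6) = 3)
Q(A) = 1/(15 + A)
561*Q((C + (-2 + 0)²)/(0 + 3)) = 561/(15 + (3 + (-2 + 0)²)/(0 + 3)) = 561/(15 + (3 + (-2)²)/3) = 561/(15 + (3 + 4)*(⅓)) = 561/(15 + 7*(⅓)) = 561/(15 + 7/3) = 561/(52/3) = 561*(3/52) = 1683/52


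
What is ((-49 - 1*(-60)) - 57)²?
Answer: 2116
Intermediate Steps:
((-49 - 1*(-60)) - 57)² = ((-49 + 60) - 57)² = (11 - 57)² = (-46)² = 2116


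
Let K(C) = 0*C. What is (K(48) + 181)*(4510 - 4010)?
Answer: 90500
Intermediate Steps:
K(C) = 0
(K(48) + 181)*(4510 - 4010) = (0 + 181)*(4510 - 4010) = 181*500 = 90500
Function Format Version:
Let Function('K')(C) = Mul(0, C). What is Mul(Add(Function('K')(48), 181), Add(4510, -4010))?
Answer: 90500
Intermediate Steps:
Function('K')(C) = 0
Mul(Add(Function('K')(48), 181), Add(4510, -4010)) = Mul(Add(0, 181), Add(4510, -4010)) = Mul(181, 500) = 90500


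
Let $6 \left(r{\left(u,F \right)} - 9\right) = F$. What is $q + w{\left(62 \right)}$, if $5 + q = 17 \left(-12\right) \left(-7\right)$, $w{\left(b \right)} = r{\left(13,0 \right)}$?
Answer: $1432$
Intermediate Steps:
$r{\left(u,F \right)} = 9 + \frac{F}{6}$
$w{\left(b \right)} = 9$ ($w{\left(b \right)} = 9 + \frac{1}{6} \cdot 0 = 9 + 0 = 9$)
$q = 1423$ ($q = -5 + 17 \left(-12\right) \left(-7\right) = -5 - -1428 = -5 + 1428 = 1423$)
$q + w{\left(62 \right)} = 1423 + 9 = 1432$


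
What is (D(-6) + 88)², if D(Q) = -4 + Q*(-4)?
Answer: 11664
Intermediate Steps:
D(Q) = -4 - 4*Q
(D(-6) + 88)² = ((-4 - 4*(-6)) + 88)² = ((-4 + 24) + 88)² = (20 + 88)² = 108² = 11664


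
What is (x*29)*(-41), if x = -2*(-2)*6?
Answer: -28536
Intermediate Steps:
x = 24 (x = 4*6 = 24)
(x*29)*(-41) = (24*29)*(-41) = 696*(-41) = -28536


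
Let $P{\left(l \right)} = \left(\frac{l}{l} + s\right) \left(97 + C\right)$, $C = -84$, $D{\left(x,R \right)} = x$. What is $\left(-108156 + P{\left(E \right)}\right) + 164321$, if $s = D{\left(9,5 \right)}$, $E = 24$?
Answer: $56295$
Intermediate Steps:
$s = 9$
$P{\left(l \right)} = 130$ ($P{\left(l \right)} = \left(\frac{l}{l} + 9\right) \left(97 - 84\right) = \left(1 + 9\right) 13 = 10 \cdot 13 = 130$)
$\left(-108156 + P{\left(E \right)}\right) + 164321 = \left(-108156 + 130\right) + 164321 = -108026 + 164321 = 56295$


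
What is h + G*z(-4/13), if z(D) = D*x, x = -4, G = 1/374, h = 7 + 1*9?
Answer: 38904/2431 ≈ 16.003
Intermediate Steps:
h = 16 (h = 7 + 9 = 16)
G = 1/374 ≈ 0.0026738
z(D) = -4*D (z(D) = D*(-4) = -4*D)
h + G*z(-4/13) = 16 + (-(-4)*4/13)/374 = 16 + (-4*(-4/13))/374 = 16 + (1/374)*(16/13) = 16 + 8/2431 = 38904/2431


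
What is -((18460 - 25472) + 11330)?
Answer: -4318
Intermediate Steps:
-((18460 - 25472) + 11330) = -(-7012 + 11330) = -1*4318 = -4318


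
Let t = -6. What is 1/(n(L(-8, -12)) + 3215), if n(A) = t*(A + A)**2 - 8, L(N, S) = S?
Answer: -1/249 ≈ -0.0040161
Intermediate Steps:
n(A) = -8 - 24*A**2 (n(A) = -6*(A + A)**2 - 8 = -6*4*A**2 - 8 = -24*A**2 - 8 = -8 - 24*A**2)
1/(n(L(-8, -12)) + 3215) = 1/((-8 - 24*(-12)**2) + 3215) = 1/((-8 - 24*144) + 3215) = 1/((-8 - 3456) + 3215) = 1/(-3464 + 3215) = 1/(-249) = -1/249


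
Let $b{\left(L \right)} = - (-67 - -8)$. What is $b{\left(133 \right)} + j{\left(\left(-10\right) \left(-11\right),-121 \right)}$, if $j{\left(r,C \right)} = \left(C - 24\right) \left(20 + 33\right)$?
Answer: $-7626$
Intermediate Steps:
$j{\left(r,C \right)} = -1272 + 53 C$ ($j{\left(r,C \right)} = \left(-24 + C\right) 53 = -1272 + 53 C$)
$b{\left(L \right)} = 59$ ($b{\left(L \right)} = - (-67 + 8) = \left(-1\right) \left(-59\right) = 59$)
$b{\left(133 \right)} + j{\left(\left(-10\right) \left(-11\right),-121 \right)} = 59 + \left(-1272 + 53 \left(-121\right)\right) = 59 - 7685 = -7626$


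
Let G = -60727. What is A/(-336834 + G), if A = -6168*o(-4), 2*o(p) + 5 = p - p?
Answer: -15420/397561 ≈ -0.038786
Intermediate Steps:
o(p) = -5/2 (o(p) = -5/2 + (p - p)/2 = -5/2 + (½)*0 = -5/2 + 0 = -5/2)
A = 15420 (A = -6168*(-5/2) = 15420)
A/(-336834 + G) = 15420/(-336834 - 60727) = 15420/(-397561) = 15420*(-1/397561) = -15420/397561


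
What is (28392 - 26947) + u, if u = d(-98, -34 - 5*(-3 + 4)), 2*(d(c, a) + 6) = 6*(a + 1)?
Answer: 1325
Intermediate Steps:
d(c, a) = -3 + 3*a (d(c, a) = -6 + (6*(a + 1))/2 = -6 + (6*(1 + a))/2 = -6 + (6 + 6*a)/2 = -6 + (3 + 3*a) = -3 + 3*a)
u = -120 (u = -3 + 3*(-34 - 5*(-3 + 4)) = -3 + 3*(-34 - 5) = -3 + 3*(-39) = -3 - 117 = -120)
(28392 - 26947) + u = (28392 - 26947) - 120 = 1445 - 120 = 1325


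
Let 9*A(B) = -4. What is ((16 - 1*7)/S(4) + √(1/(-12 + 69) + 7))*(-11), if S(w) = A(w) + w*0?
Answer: 891/4 - 220*√57/57 ≈ 193.61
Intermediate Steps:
A(B) = -4/9 (A(B) = (⅑)*(-4) = -4/9)
S(w) = -4/9 (S(w) = -4/9 + w*0 = -4/9 + 0 = -4/9)
((16 - 1*7)/S(4) + √(1/(-12 + 69) + 7))*(-11) = ((16 - 1*7)/(-4/9) + √(1/(-12 + 69) + 7))*(-11) = ((16 - 7)*(-9/4) + √(1/57 + 7))*(-11) = (9*(-9/4) + √(1/57 + 7))*(-11) = (-81/4 + √(400/57))*(-11) = (-81/4 + 20*√57/57)*(-11) = 891/4 - 220*√57/57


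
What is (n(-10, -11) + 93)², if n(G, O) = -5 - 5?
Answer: 6889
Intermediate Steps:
n(G, O) = -10
(n(-10, -11) + 93)² = (-10 + 93)² = 83² = 6889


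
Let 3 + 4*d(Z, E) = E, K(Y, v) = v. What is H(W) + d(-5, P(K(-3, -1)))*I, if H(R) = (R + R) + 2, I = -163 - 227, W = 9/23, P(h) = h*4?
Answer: 31523/46 ≈ 685.28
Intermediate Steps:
P(h) = 4*h
d(Z, E) = -3/4 + E/4
W = 9/23 (W = 9*(1/23) = 9/23 ≈ 0.39130)
I = -390
H(R) = 2 + 2*R (H(R) = 2*R + 2 = 2 + 2*R)
H(W) + d(-5, P(K(-3, -1)))*I = (2 + 2*(9/23)) + (-3/4 + (4*(-1))/4)*(-390) = (2 + 18/23) + (-3/4 + (1/4)*(-4))*(-390) = 64/23 + (-3/4 - 1)*(-390) = 64/23 - 7/4*(-390) = 64/23 + 1365/2 = 31523/46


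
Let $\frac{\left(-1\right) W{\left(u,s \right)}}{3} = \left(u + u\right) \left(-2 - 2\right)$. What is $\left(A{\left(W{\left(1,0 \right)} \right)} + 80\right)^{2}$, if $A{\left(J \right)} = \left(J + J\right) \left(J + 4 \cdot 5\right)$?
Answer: $4804864$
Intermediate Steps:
$W{\left(u,s \right)} = 24 u$ ($W{\left(u,s \right)} = - 3 \left(u + u\right) \left(-2 - 2\right) = - 3 \cdot 2 u \left(-4\right) = - 3 \left(- 8 u\right) = 24 u$)
$A{\left(J \right)} = 2 J \left(20 + J\right)$ ($A{\left(J \right)} = 2 J \left(J + 20\right) = 2 J \left(20 + J\right)$)
$\left(A{\left(W{\left(1,0 \right)} \right)} + 80\right)^{2} = \left(2 \cdot 24 \cdot 1 \left(20 + 24 \cdot 1\right) + 80\right)^{2} = \left(2 \cdot 24 \left(20 + 24\right) + 80\right)^{2} = \left(2 \cdot 24 \cdot 44 + 80\right)^{2} = \left(2112 + 80\right)^{2} = 2192^{2} = 4804864$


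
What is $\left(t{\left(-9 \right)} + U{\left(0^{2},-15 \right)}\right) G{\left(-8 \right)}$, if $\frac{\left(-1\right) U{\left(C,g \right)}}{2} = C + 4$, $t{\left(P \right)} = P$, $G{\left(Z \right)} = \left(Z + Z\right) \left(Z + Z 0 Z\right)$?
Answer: $-2176$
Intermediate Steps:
$G{\left(Z \right)} = 2 Z^{2}$ ($G{\left(Z \right)} = 2 Z \left(Z + 0 Z\right) = 2 Z \left(Z + 0\right) = 2 Z Z = 2 Z^{2}$)
$U{\left(C,g \right)} = -8 - 2 C$ ($U{\left(C,g \right)} = - 2 \left(C + 4\right) = - 2 \left(4 + C\right) = -8 - 2 C$)
$\left(t{\left(-9 \right)} + U{\left(0^{2},-15 \right)}\right) G{\left(-8 \right)} = \left(-9 - \left(8 + 2 \cdot 0^{2}\right)\right) 2 \left(-8\right)^{2} = \left(-9 - 8\right) 2 \cdot 64 = \left(-9 + \left(-8 + 0\right)\right) 128 = \left(-9 - 8\right) 128 = \left(-17\right) 128 = -2176$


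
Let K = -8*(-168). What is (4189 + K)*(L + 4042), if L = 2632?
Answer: 36927242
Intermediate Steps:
K = 1344
(4189 + K)*(L + 4042) = (4189 + 1344)*(2632 + 4042) = 5533*6674 = 36927242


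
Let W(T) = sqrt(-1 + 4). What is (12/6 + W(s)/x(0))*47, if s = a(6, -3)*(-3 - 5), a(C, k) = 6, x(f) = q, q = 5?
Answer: 94 + 47*sqrt(3)/5 ≈ 110.28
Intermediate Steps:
x(f) = 5
s = -48 (s = 6*(-3 - 5) = 6*(-8) = -48)
W(T) = sqrt(3)
(12/6 + W(s)/x(0))*47 = (12/6 + sqrt(3)/5)*47 = (12*(1/6) + sqrt(3)*(1/5))*47 = (2 + sqrt(3)/5)*47 = 94 + 47*sqrt(3)/5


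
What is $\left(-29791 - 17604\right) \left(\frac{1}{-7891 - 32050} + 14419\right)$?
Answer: $- \frac{27295220230810}{39941} \approx -6.8339 \cdot 10^{8}$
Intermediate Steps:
$\left(-29791 - 17604\right) \left(\frac{1}{-7891 - 32050} + 14419\right) = \left(-29791 - 17604\right) \left(\frac{1}{-39941} + 14419\right) = - 47395 \left(- \frac{1}{39941} + 14419\right) = \left(-47395\right) \frac{575909278}{39941} = - \frac{27295220230810}{39941}$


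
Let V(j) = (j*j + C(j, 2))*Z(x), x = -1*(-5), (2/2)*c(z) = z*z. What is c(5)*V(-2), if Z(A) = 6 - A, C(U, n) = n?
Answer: 150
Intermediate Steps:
c(z) = z² (c(z) = z*z = z²)
x = 5
V(j) = 2 + j² (V(j) = (j*j + 2)*(6 - 1*5) = (j² + 2)*(6 - 5) = (2 + j²)*1 = 2 + j²)
c(5)*V(-2) = 5²*(2 + (-2)²) = 25*(2 + 4) = 25*6 = 150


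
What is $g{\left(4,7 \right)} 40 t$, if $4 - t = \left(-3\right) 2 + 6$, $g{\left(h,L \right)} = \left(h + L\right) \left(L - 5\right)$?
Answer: $3520$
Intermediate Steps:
$g{\left(h,L \right)} = \left(-5 + L\right) \left(L + h\right)$ ($g{\left(h,L \right)} = \left(L + h\right) \left(-5 + L\right) = \left(-5 + L\right) \left(L + h\right)$)
$t = 4$ ($t = 4 - \left(\left(-3\right) 2 + 6\right) = 4 - \left(-6 + 6\right) = 4 - 0 = 4 + 0 = 4$)
$g{\left(4,7 \right)} 40 t = \left(7^{2} - 35 - 20 + 7 \cdot 4\right) 40 \cdot 4 = \left(49 - 35 - 20 + 28\right) 40 \cdot 4 = 22 \cdot 40 \cdot 4 = 880 \cdot 4 = 3520$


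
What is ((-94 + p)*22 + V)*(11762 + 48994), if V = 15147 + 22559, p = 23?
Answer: 2195964864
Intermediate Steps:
V = 37706
((-94 + p)*22 + V)*(11762 + 48994) = ((-94 + 23)*22 + 37706)*(11762 + 48994) = (-71*22 + 37706)*60756 = (-1562 + 37706)*60756 = 36144*60756 = 2195964864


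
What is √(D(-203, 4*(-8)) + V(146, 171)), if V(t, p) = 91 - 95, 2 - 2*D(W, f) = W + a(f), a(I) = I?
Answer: √458/2 ≈ 10.700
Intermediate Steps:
D(W, f) = 1 - W/2 - f/2 (D(W, f) = 1 - (W + f)/2 = 1 + (-W/2 - f/2) = 1 - W/2 - f/2)
V(t, p) = -4
√(D(-203, 4*(-8)) + V(146, 171)) = √((1 - ½*(-203) - 2*(-8)) - 4) = √((1 + 203/2 - ½*(-32)) - 4) = √((1 + 203/2 + 16) - 4) = √(237/2 - 4) = √(229/2) = √458/2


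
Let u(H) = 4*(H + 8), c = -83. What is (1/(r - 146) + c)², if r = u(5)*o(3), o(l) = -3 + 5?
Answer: 12159169/1764 ≈ 6893.0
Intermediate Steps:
o(l) = 2
u(H) = 32 + 4*H (u(H) = 4*(8 + H) = 32 + 4*H)
r = 104 (r = (32 + 4*5)*2 = (32 + 20)*2 = 52*2 = 104)
(1/(r - 146) + c)² = (1/(104 - 146) - 83)² = (1/(-42) - 83)² = (-1/42 - 83)² = (-3487/42)² = 12159169/1764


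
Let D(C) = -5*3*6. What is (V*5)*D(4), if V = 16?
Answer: -7200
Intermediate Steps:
D(C) = -90 (D(C) = -15*6 = -90)
(V*5)*D(4) = (16*5)*(-90) = 80*(-90) = -7200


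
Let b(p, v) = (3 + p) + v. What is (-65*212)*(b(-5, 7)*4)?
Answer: -275600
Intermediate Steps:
b(p, v) = 3 + p + v
(-65*212)*(b(-5, 7)*4) = (-65*212)*((3 - 5 + 7)*4) = -68900*4 = -13780*20 = -275600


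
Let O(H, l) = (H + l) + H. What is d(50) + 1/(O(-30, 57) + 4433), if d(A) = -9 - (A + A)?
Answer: -482869/4430 ≈ -109.00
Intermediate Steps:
O(H, l) = l + 2*H
d(A) = -9 - 2*A
d(50) + 1/(O(-30, 57) + 4433) = (-9 - 2*50) + 1/((57 + 2*(-30)) + 4433) = (-9 - 100) + 1/((57 - 60) + 4433) = -109 + 1/(-3 + 4433) = -109 + 1/4430 = -482869/4430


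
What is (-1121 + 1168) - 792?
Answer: -745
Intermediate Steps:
(-1121 + 1168) - 792 = 47 - 792 = -745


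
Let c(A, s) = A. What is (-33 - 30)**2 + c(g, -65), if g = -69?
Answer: 3900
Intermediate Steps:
(-33 - 30)**2 + c(g, -65) = (-33 - 30)**2 - 69 = (-63)**2 - 69 = 3969 - 69 = 3900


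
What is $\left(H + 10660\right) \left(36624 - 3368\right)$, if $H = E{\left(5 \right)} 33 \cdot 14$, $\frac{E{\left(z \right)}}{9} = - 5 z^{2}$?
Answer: $-16930297040$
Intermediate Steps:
$E{\left(z \right)} = - 45 z^{2}$ ($E{\left(z \right)} = 9 \left(- 5 z^{2}\right) = - 45 z^{2}$)
$H = -519750$ ($H = - 45 \cdot 5^{2} \cdot 33 \cdot 14 = \left(-45\right) 25 \cdot 33 \cdot 14 = \left(-1125\right) 33 \cdot 14 = \left(-37125\right) 14 = -519750$)
$\left(H + 10660\right) \left(36624 - 3368\right) = \left(-519750 + 10660\right) \left(36624 - 3368\right) = \left(-509090\right) 33256 = -16930297040$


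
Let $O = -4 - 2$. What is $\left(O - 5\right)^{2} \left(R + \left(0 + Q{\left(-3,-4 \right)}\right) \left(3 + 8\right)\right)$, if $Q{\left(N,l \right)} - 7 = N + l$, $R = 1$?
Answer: $121$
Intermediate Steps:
$O = -6$
$Q{\left(N,l \right)} = 7 + N + l$ ($Q{\left(N,l \right)} = 7 + \left(N + l\right) = 7 + N + l$)
$\left(O - 5\right)^{2} \left(R + \left(0 + Q{\left(-3,-4 \right)}\right) \left(3 + 8\right)\right) = \left(-6 - 5\right)^{2} \left(1 + \left(0 - 0\right) \left(3 + 8\right)\right) = \left(-11\right)^{2} \left(1 + \left(0 + 0\right) 11\right) = 121 \left(1 + 0 \cdot 11\right) = 121 \left(1 + 0\right) = 121 \cdot 1 = 121$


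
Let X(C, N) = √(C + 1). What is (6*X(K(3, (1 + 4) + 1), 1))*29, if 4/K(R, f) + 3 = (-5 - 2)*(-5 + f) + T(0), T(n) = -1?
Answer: 174*√77/11 ≈ 138.80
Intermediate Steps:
K(R, f) = 4/(31 - 7*f) (K(R, f) = 4/(-3 + ((-5 - 2)*(-5 + f) - 1)) = 4/(-3 + (-7*(-5 + f) - 1)) = 4/(-3 + ((35 - 7*f) - 1)) = 4/(-3 + (34 - 7*f)) = 4/(31 - 7*f))
X(C, N) = √(1 + C)
(6*X(K(3, (1 + 4) + 1), 1))*29 = (6*√(1 - 4/(-31 + 7*((1 + 4) + 1))))*29 = (6*√(1 - 4/(-31 + 7*(5 + 1))))*29 = (6*√(1 - 4/(-31 + 7*6)))*29 = (6*√(1 - 4/(-31 + 42)))*29 = (6*√(1 - 4/11))*29 = (6*√(7/11))*29 = (6*(√77/11))*29 = (6*√77/11)*29 = 174*√77/11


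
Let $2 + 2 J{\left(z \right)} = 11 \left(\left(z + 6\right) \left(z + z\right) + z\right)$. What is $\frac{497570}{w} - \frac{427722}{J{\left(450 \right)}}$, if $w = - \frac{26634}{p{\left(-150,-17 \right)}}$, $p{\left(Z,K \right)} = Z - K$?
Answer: $\frac{37381656253048}{15046039329} \approx 2484.5$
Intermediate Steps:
$J{\left(z \right)} = -1 + \frac{11 z}{2} + 11 z \left(6 + z\right)$ ($J{\left(z \right)} = -1 + \frac{11 \left(\left(z + 6\right) \left(z + z\right) + z\right)}{2} = -1 + \frac{11 \left(\left(6 + z\right) 2 z + z\right)}{2} = -1 + \frac{11 \left(2 z \left(6 + z\right) + z\right)}{2} = -1 + \frac{11 \left(z + 2 z \left(6 + z\right)\right)}{2} = -1 + \frac{11 z + 22 z \left(6 + z\right)}{2} = -1 + \left(\frac{11 z}{2} + 11 z \left(6 + z\right)\right) = -1 + \frac{11 z}{2} + 11 z \left(6 + z\right)$)
$w = \frac{26634}{133}$ ($w = - \frac{26634}{-150 - -17} = - \frac{26634}{-150 + 17} = - \frac{26634}{-133} = \left(-26634\right) \left(- \frac{1}{133}\right) = \frac{26634}{133} \approx 200.26$)
$\frac{497570}{w} - \frac{427722}{J{\left(450 \right)}} = \frac{497570}{\frac{26634}{133}} - \frac{427722}{-1 + 11 \cdot 450^{2} + \frac{143}{2} \cdot 450} = 497570 \cdot \frac{133}{26634} - \frac{427722}{-1 + 11 \cdot 202500 + 32175} = \frac{33088405}{13317} - \frac{427722}{-1 + 2227500 + 32175} = \frac{33088405}{13317} - \frac{427722}{2259674} = \frac{33088405}{13317} - \frac{213861}{1129837} = \frac{37381656253048}{15046039329}$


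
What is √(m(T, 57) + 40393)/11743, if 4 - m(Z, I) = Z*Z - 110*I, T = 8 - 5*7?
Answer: √45938/11743 ≈ 0.018252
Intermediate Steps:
T = -27 (T = 8 - 35 = -27)
m(Z, I) = 4 - Z² + 110*I (m(Z, I) = 4 - (Z*Z - 110*I) = 4 - (Z² - 110*I) = 4 + (-Z² + 110*I) = 4 - Z² + 110*I)
√(m(T, 57) + 40393)/11743 = √((4 - 1*(-27)² + 110*57) + 40393)/11743 = √((4 - 1*729 + 6270) + 40393)*(1/11743) = √((4 - 729 + 6270) + 40393)*(1/11743) = √(5545 + 40393)*(1/11743) = √45938*(1/11743) = √45938/11743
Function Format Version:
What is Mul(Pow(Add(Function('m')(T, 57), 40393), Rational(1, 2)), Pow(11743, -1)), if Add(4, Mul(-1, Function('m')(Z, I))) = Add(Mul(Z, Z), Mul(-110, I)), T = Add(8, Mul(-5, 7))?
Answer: Mul(Rational(1, 11743), Pow(45938, Rational(1, 2))) ≈ 0.018252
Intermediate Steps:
T = -27 (T = Add(8, -35) = -27)
Function('m')(Z, I) = Add(4, Mul(-1, Pow(Z, 2)), Mul(110, I)) (Function('m')(Z, I) = Add(4, Mul(-1, Add(Mul(Z, Z), Mul(-110, I)))) = Add(4, Mul(-1, Add(Pow(Z, 2), Mul(-110, I)))) = Add(4, Add(Mul(-1, Pow(Z, 2)), Mul(110, I))) = Add(4, Mul(-1, Pow(Z, 2)), Mul(110, I)))
Mul(Pow(Add(Function('m')(T, 57), 40393), Rational(1, 2)), Pow(11743, -1)) = Mul(Pow(Add(Add(4, Mul(-1, Pow(-27, 2)), Mul(110, 57)), 40393), Rational(1, 2)), Pow(11743, -1)) = Mul(Pow(Add(Add(4, Mul(-1, 729), 6270), 40393), Rational(1, 2)), Rational(1, 11743)) = Mul(Pow(Add(Add(4, -729, 6270), 40393), Rational(1, 2)), Rational(1, 11743)) = Mul(Pow(Add(5545, 40393), Rational(1, 2)), Rational(1, 11743)) = Mul(Pow(45938, Rational(1, 2)), Rational(1, 11743)) = Mul(Rational(1, 11743), Pow(45938, Rational(1, 2)))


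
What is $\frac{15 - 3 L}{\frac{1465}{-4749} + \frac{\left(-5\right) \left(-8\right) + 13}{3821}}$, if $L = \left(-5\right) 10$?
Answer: $- \frac{2994078285}{5346068} \approx -560.05$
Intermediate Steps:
$L = -50$
$\frac{15 - 3 L}{\frac{1465}{-4749} + \frac{\left(-5\right) \left(-8\right) + 13}{3821}} = \frac{15 - -150}{\frac{1465}{-4749} + \frac{\left(-5\right) \left(-8\right) + 13}{3821}} = \frac{15 + 150}{1465 \left(- \frac{1}{4749}\right) + \left(40 + 13\right) \frac{1}{3821}} = \frac{165}{- \frac{1465}{4749} + 53 \cdot \frac{1}{3821}} = \frac{165}{- \frac{1465}{4749} + \frac{53}{3821}} = \frac{165}{- \frac{5346068}{18145929}} = 165 \left(- \frac{18145929}{5346068}\right) = - \frac{2994078285}{5346068}$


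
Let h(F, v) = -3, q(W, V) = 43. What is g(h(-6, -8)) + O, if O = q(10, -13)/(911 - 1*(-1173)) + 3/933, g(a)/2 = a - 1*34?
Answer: -47945719/648124 ≈ -73.976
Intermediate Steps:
g(a) = -68 + 2*a (g(a) = 2*(a - 1*34) = 2*(a - 34) = 2*(-34 + a) = -68 + 2*a)
O = 15457/648124 (O = 43/(911 - 1*(-1173)) + 3/933 = 43/(911 + 1173) + 3*(1/933) = 43/2084 + 1/311 = 15457/648124 ≈ 0.023849)
g(h(-6, -8)) + O = (-68 + 2*(-3)) + 15457/648124 = (-68 - 6) + 15457/648124 = -74 + 15457/648124 = -47945719/648124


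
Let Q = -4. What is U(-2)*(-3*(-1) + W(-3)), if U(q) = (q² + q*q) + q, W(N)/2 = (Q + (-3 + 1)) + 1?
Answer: -42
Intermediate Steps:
W(N) = -10 (W(N) = 2*((-4 + (-3 + 1)) + 1) = 2*((-4 - 2) + 1) = 2*(-6 + 1) = 2*(-5) = -10)
U(q) = q + 2*q² (U(q) = (q² + q²) + q = 2*q² + q = q + 2*q²)
U(-2)*(-3*(-1) + W(-3)) = (-2*(1 + 2*(-2)))*(-3*(-1) - 10) = (-2*(1 - 4))*(3 - 10) = -2*(-3)*(-7) = 6*(-7) = -42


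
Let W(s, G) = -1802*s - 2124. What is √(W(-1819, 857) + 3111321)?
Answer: √6387035 ≈ 2527.3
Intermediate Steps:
W(s, G) = -2124 - 1802*s
√(W(-1819, 857) + 3111321) = √((-2124 - 1802*(-1819)) + 3111321) = √((-2124 + 3277838) + 3111321) = √(3275714 + 3111321) = √6387035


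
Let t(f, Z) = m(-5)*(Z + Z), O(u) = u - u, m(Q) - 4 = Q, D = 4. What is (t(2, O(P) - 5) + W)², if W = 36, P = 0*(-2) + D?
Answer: 2116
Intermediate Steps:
m(Q) = 4 + Q
P = 4 (P = 0*(-2) + 4 = 0 + 4 = 4)
O(u) = 0
t(f, Z) = -2*Z (t(f, Z) = (4 - 5)*(Z + Z) = -2*Z)
(t(2, O(P) - 5) + W)² = (-2*(0 - 5) + 36)² = (-2*(-5) + 36)² = (10 + 36)² = 46² = 2116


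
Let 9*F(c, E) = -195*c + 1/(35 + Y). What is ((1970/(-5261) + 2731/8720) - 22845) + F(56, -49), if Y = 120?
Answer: -307932565902727/12799381680 ≈ -24058.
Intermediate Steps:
F(c, E) = 1/1395 - 65*c/3 (F(c, E) = (-195*c + 1/(35 + 120))/9 = (-195*c + 1/155)/9 = (1/155 - 195*c)/9 = 1/1395 - 65*c/3)
((1970/(-5261) + 2731/8720) - 22845) + F(56, -49) = ((1970/(-5261) + 2731/8720) - 22845) + (1/1395 - 65/3*56) = ((1970*(-1/5261) + 2731*(1/8720)) - 22845) + (1/1395 - 3640/3) = ((-1970/5261 + 2731/8720) - 22845) - 1692599/1395 = (-2810609/45875920 - 22845) - 1692599/1395 = -1048038203009/45875920 - 1692599/1395 = -307932565902727/12799381680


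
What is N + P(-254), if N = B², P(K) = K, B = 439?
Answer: 192467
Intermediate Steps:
N = 192721 (N = 439² = 192721)
N + P(-254) = 192721 - 254 = 192467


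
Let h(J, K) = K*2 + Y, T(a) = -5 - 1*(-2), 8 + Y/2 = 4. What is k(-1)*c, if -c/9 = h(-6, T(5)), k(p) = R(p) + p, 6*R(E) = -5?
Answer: -231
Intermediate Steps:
Y = -8 (Y = -16 + 2*4 = -16 + 8 = -8)
R(E) = -⅚ (R(E) = (⅙)*(-5) = -⅚)
T(a) = -3 (T(a) = -5 + 2 = -3)
k(p) = -⅚ + p
h(J, K) = -8 + 2*K (h(J, K) = K*2 - 8 = 2*K - 8 = -8 + 2*K)
c = 126 (c = -9*(-8 + 2*(-3)) = -9*(-8 - 6) = -9*(-14) = 126)
k(-1)*c = (-⅚ - 1)*126 = -11/6*126 = -231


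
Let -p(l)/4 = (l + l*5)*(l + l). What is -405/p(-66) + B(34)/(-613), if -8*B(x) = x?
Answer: 42107/4747072 ≈ 0.0088701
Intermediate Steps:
B(x) = -x/8
p(l) = -48*l² (p(l) = -4*(l + l*5)*(l + l) = -4*(l + 5*l)*2*l = -4*6*l*2*l = -48*l²)
-405/p(-66) + B(34)/(-613) = -405/((-48*(-66)²)) - ⅛*34/(-613) = -405/((-48*4356)) - 17/4*(-1/613) = -405/(-209088) + 17/2452 = -405*(-1/209088) + 17/2452 = 15/7744 + 17/2452 = 42107/4747072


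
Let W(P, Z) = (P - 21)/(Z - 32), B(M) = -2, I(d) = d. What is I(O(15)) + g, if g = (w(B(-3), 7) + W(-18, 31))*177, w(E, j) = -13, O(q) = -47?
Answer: 4555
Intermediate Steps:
W(P, Z) = (-21 + P)/(-32 + Z)
g = 4602 (g = (-13 + (-21 - 18)/(-32 + 31))*177 = (-13 - 39/(-1))*177 = (-13 - 1*(-39))*177 = (-13 + 39)*177 = 26*177 = 4602)
I(O(15)) + g = -47 + 4602 = 4555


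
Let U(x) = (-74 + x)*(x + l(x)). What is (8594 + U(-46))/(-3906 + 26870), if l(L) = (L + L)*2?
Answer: 18097/11482 ≈ 1.5761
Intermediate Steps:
l(L) = 4*L (l(L) = (2*L)*2 = 4*L)
U(x) = 5*x*(-74 + x) (U(x) = (-74 + x)*(x + 4*x) = (-74 + x)*(5*x) = 5*x*(-74 + x))
(8594 + U(-46))/(-3906 + 26870) = (8594 + 5*(-46)*(-74 - 46))/(-3906 + 26870) = (8594 + 5*(-46)*(-120))/22964 = (8594 + 27600)*(1/22964) = 36194*(1/22964) = 18097/11482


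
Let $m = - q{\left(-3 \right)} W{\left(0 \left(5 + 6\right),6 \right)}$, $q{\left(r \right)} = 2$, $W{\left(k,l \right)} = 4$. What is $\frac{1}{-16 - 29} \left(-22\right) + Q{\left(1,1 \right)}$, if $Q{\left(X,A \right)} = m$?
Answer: $- \frac{338}{45} \approx -7.5111$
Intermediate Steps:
$m = -8$ ($m = \left(-1\right) 2 \cdot 4 = \left(-2\right) 4 = -8$)
$Q{\left(X,A \right)} = -8$
$\frac{1}{-16 - 29} \left(-22\right) + Q{\left(1,1 \right)} = \frac{1}{-16 - 29} \left(-22\right) - 8 = \frac{1}{-45} \left(-22\right) - 8 = \left(- \frac{1}{45}\right) \left(-22\right) - 8 = \frac{22}{45} - 8 = - \frac{338}{45}$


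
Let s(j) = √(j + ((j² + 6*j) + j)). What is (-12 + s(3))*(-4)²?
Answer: -192 + 16*√33 ≈ -100.09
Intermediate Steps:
s(j) = √(j² + 8*j) (s(j) = √(j + (j² + 7*j)) = √(j² + 8*j))
(-12 + s(3))*(-4)² = (-12 + √(3*(8 + 3)))*(-4)² = (-12 + √(3*11))*16 = (-12 + √33)*16 = -192 + 16*√33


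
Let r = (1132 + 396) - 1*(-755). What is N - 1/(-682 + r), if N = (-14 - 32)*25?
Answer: -1841151/1601 ≈ -1150.0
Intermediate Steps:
r = 2283 (r = 1528 + 755 = 2283)
N = -1150 (N = -46*25 = -1150)
N - 1/(-682 + r) = -1150 - 1/(-682 + 2283) = -1150 - 1/1601 = -1841151/1601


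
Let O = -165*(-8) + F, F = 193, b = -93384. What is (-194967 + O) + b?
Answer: -286838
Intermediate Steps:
O = 1513 (O = -165*(-8) + 193 = 1320 + 193 = 1513)
(-194967 + O) + b = (-194967 + 1513) - 93384 = -193454 - 93384 = -286838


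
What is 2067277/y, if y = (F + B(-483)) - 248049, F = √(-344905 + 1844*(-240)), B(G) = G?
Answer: -3448218036/414556661 - 2067277*I*√787465/61768942489 ≈ -8.3178 - 0.029699*I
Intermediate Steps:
F = I*√787465 (F = √(-344905 - 442560) = √(-787465) = I*√787465 ≈ 887.39*I)
y = -248532 + I*√787465 (y = (I*√787465 - 483) - 248049 = (-483 + I*√787465) - 248049 = -248532 + I*√787465 ≈ -2.4853e+5 + 887.39*I)
2067277/y = 2067277/(-248532 + I*√787465)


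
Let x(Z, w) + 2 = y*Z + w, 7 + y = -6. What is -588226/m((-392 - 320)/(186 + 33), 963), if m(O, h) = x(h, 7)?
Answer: 294113/6257 ≈ 47.005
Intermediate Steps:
y = -13 (y = -7 - 6 = -13)
x(Z, w) = -2 + w - 13*Z (x(Z, w) = -2 + (-13*Z + w) = -2 + (w - 13*Z) = -2 + w - 13*Z)
m(O, h) = 5 - 13*h (m(O, h) = -2 + 7 - 13*h = 5 - 13*h)
-588226/m((-392 - 320)/(186 + 33), 963) = -588226/(5 - 13*963) = -588226/(5 - 12519) = -588226/(-12514) = -588226*(-1/12514) = 294113/6257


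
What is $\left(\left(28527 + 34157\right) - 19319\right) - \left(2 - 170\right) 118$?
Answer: $63189$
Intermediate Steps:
$\left(\left(28527 + 34157\right) - 19319\right) - \left(2 - 170\right) 118 = \left(62684 - 19319\right) - \left(2 - 170\right) 118 = 43365 - \left(-168\right) 118 = 43365 - -19824 = 43365 + 19824 = 63189$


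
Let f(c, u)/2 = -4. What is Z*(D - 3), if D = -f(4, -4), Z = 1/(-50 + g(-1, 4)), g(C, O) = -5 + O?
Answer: -5/51 ≈ -0.098039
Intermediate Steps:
f(c, u) = -8 (f(c, u) = 2*(-4) = -8)
Z = -1/51 (Z = 1/(-50 + (-5 + 4)) = 1/(-50 - 1) = 1/(-51) = -1/51 ≈ -0.019608)
D = 8 (D = -1*(-8) = 8)
Z*(D - 3) = -(8 - 3)/51 = -1/51*5 = -5/51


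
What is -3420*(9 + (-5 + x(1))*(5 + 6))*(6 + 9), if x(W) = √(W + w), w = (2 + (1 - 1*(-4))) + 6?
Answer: 2359800 - 564300*√14 ≈ 2.4838e+5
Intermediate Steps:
w = 13 (w = (2 + (1 + 4)) + 6 = (2 + 5) + 6 = 7 + 6 = 13)
x(W) = √(13 + W) (x(W) = √(W + 13) = √(13 + W))
-3420*(9 + (-5 + x(1))*(5 + 6))*(6 + 9) = -3420*(9 + (-5 + √(13 + 1))*(5 + 6))*(6 + 9) = -3420*(9 + (-5 + √14)*11)*15 = -3420*(9 + (-55 + 11*√14))*15 = -3420*(-46 + 11*√14)*15 = -3420*(-690 + 165*√14) = 2359800 - 564300*√14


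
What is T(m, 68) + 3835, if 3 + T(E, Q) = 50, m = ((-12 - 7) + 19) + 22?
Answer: 3882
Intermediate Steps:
m = 22 (m = (-19 + 19) + 22 = 0 + 22 = 22)
T(E, Q) = 47 (T(E, Q) = -3 + 50 = 47)
T(m, 68) + 3835 = 47 + 3835 = 3882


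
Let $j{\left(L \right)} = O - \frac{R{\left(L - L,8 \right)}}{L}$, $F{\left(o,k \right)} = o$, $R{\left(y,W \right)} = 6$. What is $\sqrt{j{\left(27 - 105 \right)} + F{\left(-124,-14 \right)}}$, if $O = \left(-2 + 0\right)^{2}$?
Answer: $\frac{i \sqrt{20267}}{13} \approx 10.951 i$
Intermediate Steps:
$O = 4$ ($O = \left(-2\right)^{2} = 4$)
$j{\left(L \right)} = 4 - \frac{6}{L}$
$\sqrt{j{\left(27 - 105 \right)} + F{\left(-124,-14 \right)}} = \sqrt{\left(4 - \frac{6}{27 - 105}\right) - 124} = \sqrt{\left(4 - \frac{6}{-78}\right) - 124} = \sqrt{\left(4 - - \frac{1}{13}\right) - 124} = \sqrt{\left(4 + \frac{1}{13}\right) - 124} = \sqrt{\frac{53}{13} - 124} = \sqrt{- \frac{1559}{13}} = \frac{i \sqrt{20267}}{13}$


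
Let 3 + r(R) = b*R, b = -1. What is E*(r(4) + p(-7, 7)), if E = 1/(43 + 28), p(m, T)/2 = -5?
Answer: -17/71 ≈ -0.23944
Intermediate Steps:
r(R) = -3 - R
p(m, T) = -10 (p(m, T) = 2*(-5) = -10)
E = 1/71 ≈ 0.014085
E*(r(4) + p(-7, 7)) = ((-3 - 1*4) - 10)/71 = ((-3 - 4) - 10)/71 = (-7 - 10)/71 = (1/71)*(-17) = -17/71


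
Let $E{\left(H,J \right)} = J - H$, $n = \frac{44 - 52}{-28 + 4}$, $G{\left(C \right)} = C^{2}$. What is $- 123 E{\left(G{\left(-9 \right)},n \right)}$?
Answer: $9922$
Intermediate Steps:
$n = \frac{1}{3}$ ($n = - \frac{8}{-24} = \left(-8\right) \left(- \frac{1}{24}\right) = \frac{1}{3} \approx 0.33333$)
$- 123 E{\left(G{\left(-9 \right)},n \right)} = - 123 \left(\frac{1}{3} - \left(-9\right)^{2}\right) = - 123 \left(\frac{1}{3} - 81\right) = \left(-123\right) \left(- \frac{242}{3}\right) = 9922$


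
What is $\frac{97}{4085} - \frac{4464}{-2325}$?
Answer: $\frac{39701}{20425} \approx 1.9437$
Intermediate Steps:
$\frac{97}{4085} - \frac{4464}{-2325} = 97 \cdot \frac{1}{4085} - - \frac{48}{25} = \frac{97}{4085} + \frac{48}{25} = \frac{39701}{20425}$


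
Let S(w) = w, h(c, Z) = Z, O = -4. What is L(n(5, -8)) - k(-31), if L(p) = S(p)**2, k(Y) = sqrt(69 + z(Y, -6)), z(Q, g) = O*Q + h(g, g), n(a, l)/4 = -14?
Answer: 3136 - sqrt(187) ≈ 3122.3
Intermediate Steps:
n(a, l) = -56 (n(a, l) = 4*(-14) = -56)
z(Q, g) = g - 4*Q (z(Q, g) = -4*Q + g = g - 4*Q)
k(Y) = sqrt(63 - 4*Y) (k(Y) = sqrt(69 + (-6 - 4*Y)) = sqrt(63 - 4*Y))
L(p) = p**2
L(n(5, -8)) - k(-31) = (-56)**2 - sqrt(63 - 4*(-31)) = 3136 - sqrt(63 + 124) = 3136 - sqrt(187)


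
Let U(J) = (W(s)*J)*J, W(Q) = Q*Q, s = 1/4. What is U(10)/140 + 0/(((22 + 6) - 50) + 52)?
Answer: 5/112 ≈ 0.044643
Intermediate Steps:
s = 1/4 ≈ 0.25000
W(Q) = Q**2
U(J) = J**2/16 (U(J) = ((1/4)**2*J)*J = (J/16)*J = J**2/16)
U(10)/140 + 0/(((22 + 6) - 50) + 52) = ((1/16)*10**2)/140 + 0/(((22 + 6) - 50) + 52) = ((1/16)*100)*(1/140) + 0/((28 - 50) + 52) = (25/4)*(1/140) + 0/(-22 + 52) = 5/112 + 0/30 = 5/112 + (1/30)*0 = 5/112 + 0 = 5/112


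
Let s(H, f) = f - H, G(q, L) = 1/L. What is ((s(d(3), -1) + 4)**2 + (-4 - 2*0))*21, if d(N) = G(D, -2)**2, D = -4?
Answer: 1197/16 ≈ 74.813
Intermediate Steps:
d(N) = 1/4 (d(N) = (1/(-2))**2 = (-1/2)**2 = 1/4)
((s(d(3), -1) + 4)**2 + (-4 - 2*0))*21 = (((-1 - 1*1/4) + 4)**2 + (-4 - 2*0))*21 = (((-1 - 1/4) + 4)**2 + (-4 + 0))*21 = ((-5/4 + 4)**2 - 4)*21 = ((11/4)**2 - 4)*21 = (121/16 - 4)*21 = (57/16)*21 = 1197/16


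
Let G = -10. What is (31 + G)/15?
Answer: 7/5 ≈ 1.4000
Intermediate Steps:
(31 + G)/15 = (31 - 10)/15 = 21*(1/15) = 7/5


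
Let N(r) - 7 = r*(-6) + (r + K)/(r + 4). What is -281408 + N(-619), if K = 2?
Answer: -170776888/615 ≈ -2.7769e+5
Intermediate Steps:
N(r) = 7 - 6*r + (2 + r)/(4 + r) (N(r) = 7 + (r*(-6) + (r + 2)/(r + 4)) = 7 + (-6*r + (2 + r)/(4 + r)) = 7 - 6*r + (2 + r)/(4 + r))
-281408 + N(-619) = -281408 + 2*(15 - 8*(-619) - 3*(-619)²)/(4 - 619) = -281408 + 2*(15 + 4952 - 3*383161)/(-615) = -281408 + 2*(-1/615)*(15 + 4952 - 1149483) = -281408 + 2*(-1/615)*(-1144516) = -281408 + 2289032/615 = -170776888/615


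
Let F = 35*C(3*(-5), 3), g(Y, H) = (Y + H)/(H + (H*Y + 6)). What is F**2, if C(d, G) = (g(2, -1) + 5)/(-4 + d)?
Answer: 313600/3249 ≈ 96.522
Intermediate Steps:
g(Y, H) = (H + Y)/(6 + H + H*Y) (g(Y, H) = (H + Y)/(H + (6 + H*Y)) = (H + Y)/(6 + H + H*Y))
C(d, G) = 16/(3*(-4 + d)) (C(d, G) = ((-1 + 2)/(6 - 1 - 1*2) + 5)/(-4 + d) = (1/(6 - 1 - 2) + 5)/(-4 + d) = (1/3 + 5)/(-4 + d) = 16/(3*(-4 + d)))
F = -560/57 (F = 35*(16/(3*(-4 + 3*(-5)))) = 35*(16/(3*(-4 - 15))) = 35*((16/3)/(-19)) = 35*((16/3)*(-1/19)) = 35*(-16/57) = -560/57 ≈ -9.8246)
F**2 = (-560/57)**2 = 313600/3249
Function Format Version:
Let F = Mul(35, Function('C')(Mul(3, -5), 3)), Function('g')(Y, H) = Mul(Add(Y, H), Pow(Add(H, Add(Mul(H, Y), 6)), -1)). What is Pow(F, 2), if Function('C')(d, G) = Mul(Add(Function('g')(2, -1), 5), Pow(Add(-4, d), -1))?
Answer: Rational(313600, 3249) ≈ 96.522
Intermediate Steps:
Function('g')(Y, H) = Mul(Pow(Add(6, H, Mul(H, Y)), -1), Add(H, Y)) (Function('g')(Y, H) = Mul(Add(H, Y), Pow(Add(H, Add(6, Mul(H, Y))), -1)) = Mul(Add(H, Y), Pow(Add(6, H, Mul(H, Y)), -1)) = Mul(Pow(Add(6, H, Mul(H, Y)), -1), Add(H, Y)))
Function('C')(d, G) = Mul(Rational(16, 3), Pow(Add(-4, d), -1)) (Function('C')(d, G) = Mul(Add(Mul(Pow(Add(6, -1, Mul(-1, 2)), -1), Add(-1, 2)), 5), Pow(Add(-4, d), -1)) = Mul(Add(Mul(Pow(Add(6, -1, -2), -1), 1), 5), Pow(Add(-4, d), -1)) = Mul(Add(Mul(Pow(3, -1), 1), 5), Pow(Add(-4, d), -1)) = Mul(Add(Mul(Rational(1, 3), 1), 5), Pow(Add(-4, d), -1)) = Mul(Add(Rational(1, 3), 5), Pow(Add(-4, d), -1)) = Mul(Rational(16, 3), Pow(Add(-4, d), -1)))
F = Rational(-560, 57) (F = Mul(35, Mul(Rational(16, 3), Pow(Add(-4, Mul(3, -5)), -1))) = Mul(35, Mul(Rational(16, 3), Pow(Add(-4, -15), -1))) = Mul(35, Mul(Rational(16, 3), Pow(-19, -1))) = Mul(35, Mul(Rational(16, 3), Rational(-1, 19))) = Mul(35, Rational(-16, 57)) = Rational(-560, 57) ≈ -9.8246)
Pow(F, 2) = Pow(Rational(-560, 57), 2) = Rational(313600, 3249)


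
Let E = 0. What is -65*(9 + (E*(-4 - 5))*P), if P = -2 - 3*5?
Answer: -585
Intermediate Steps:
P = -17 (P = -2 - 15 = -17)
-65*(9 + (E*(-4 - 5))*P) = -65*(9 + (0*(-4 - 5))*(-17)) = -65*(9 + (0*(-9))*(-17)) = -65*(9 + 0*(-17)) = -65*(9 + 0) = -65*9 = -585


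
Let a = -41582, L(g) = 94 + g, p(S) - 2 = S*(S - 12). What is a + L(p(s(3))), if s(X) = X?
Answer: -41513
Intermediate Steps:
p(S) = 2 + S*(-12 + S) (p(S) = 2 + S*(S - 12) = 2 + S*(-12 + S))
a + L(p(s(3))) = -41582 + (94 + (2 + 3² - 12*3)) = -41582 + (94 + (2 + 9 - 36)) = -41582 + (94 - 25) = -41582 + 69 = -41513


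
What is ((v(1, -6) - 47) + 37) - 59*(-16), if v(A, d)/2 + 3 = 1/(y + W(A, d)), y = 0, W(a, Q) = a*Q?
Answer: 2783/3 ≈ 927.67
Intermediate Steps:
W(a, Q) = Q*a
v(A, d) = -6 + 2/(A*d) (v(A, d) = -6 + 2/(0 + d*A) = -6 + 2/(0 + A*d) = -6 + 2/((A*d)) = -6 + 2*(1/(A*d)) = -6 + 2/(A*d))
((v(1, -6) - 47) + 37) - 59*(-16) = (((-6 + 2/(1*(-6))) - 47) + 37) - 59*(-16) = (((-6 + 2*1*(-⅙)) - 47) + 37) + 944 = (((-6 - ⅓) - 47) + 37) + 944 = ((-19/3 - 47) + 37) + 944 = (-160/3 + 37) + 944 = -49/3 + 944 = 2783/3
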